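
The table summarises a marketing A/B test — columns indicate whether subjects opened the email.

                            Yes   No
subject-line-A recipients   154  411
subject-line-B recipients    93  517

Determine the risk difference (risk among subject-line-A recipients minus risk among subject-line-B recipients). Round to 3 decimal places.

RD = 0.120

risk, subject-line-A recipients = 154/565 = 0.2726
risk, subject-line-B recipients = 93/610 = 0.1525
risk difference = 0.2726 − 0.1525 = 0.120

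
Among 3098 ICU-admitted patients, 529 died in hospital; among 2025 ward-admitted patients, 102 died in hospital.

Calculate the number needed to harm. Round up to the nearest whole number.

9

risk, ICU-admitted patients = 529/3098 = 0.170755
risk, ward-admitted patients = 102/2025 = 0.050370
absolute risk difference = 0.120385
1 / 0.120385 = 8.307 → round up → 9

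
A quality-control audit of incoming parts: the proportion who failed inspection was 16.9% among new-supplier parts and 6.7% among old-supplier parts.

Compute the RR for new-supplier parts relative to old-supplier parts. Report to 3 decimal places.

RR = 0.1690 / 0.0670 = 2.522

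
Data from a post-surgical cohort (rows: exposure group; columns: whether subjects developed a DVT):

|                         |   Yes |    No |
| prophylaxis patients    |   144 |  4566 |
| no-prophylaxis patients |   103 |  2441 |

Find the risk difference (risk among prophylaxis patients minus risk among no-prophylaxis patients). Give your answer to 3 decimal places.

risk, prophylaxis patients = 144/4710 = 0.03057
risk, no-prophylaxis patients = 103/2544 = 0.04049
risk difference = 0.03057 − 0.04049 = -0.010

RD: -0.010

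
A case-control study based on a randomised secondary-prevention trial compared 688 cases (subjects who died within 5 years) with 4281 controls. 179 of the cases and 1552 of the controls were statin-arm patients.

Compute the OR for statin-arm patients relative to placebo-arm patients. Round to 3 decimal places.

OR = (179 × 2729) / (1552 × 509) = 488491/789968 ≈ 0.618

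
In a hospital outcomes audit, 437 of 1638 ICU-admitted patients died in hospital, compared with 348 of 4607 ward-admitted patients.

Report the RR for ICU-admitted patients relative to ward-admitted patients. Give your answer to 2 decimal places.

3.53

risk, ICU-admitted patients = 437/1638 = 0.2668
risk, ward-admitted patients = 348/4607 = 0.0755
RR = 0.2668 / 0.0755 = 3.53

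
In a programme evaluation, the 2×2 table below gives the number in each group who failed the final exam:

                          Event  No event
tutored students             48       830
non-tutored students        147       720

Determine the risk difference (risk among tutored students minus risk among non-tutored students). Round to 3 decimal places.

risk, tutored students = 48/878 = 0.0547
risk, non-tutored students = 147/867 = 0.1696
risk difference = 0.0547 − 0.1696 = -0.115

-0.115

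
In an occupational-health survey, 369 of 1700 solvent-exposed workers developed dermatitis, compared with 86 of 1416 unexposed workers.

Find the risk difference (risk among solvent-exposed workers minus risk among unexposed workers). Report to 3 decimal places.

RD: 0.156

risk, solvent-exposed workers = 369/1700 = 0.2171
risk, unexposed workers = 86/1416 = 0.0607
risk difference = 0.2171 − 0.0607 = 0.156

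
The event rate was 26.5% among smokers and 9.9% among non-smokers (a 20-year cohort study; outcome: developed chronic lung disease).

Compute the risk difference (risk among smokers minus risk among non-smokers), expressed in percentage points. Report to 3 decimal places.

RD = 16.600

risk difference = 0.2650 − 0.0990 = 0.1660 → 16.600 percentage points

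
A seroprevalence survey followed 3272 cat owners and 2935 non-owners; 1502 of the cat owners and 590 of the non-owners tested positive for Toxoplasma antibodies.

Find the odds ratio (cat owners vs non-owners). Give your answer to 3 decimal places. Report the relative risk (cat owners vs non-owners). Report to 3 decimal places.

OR = (1502 × 2345) / (1770 × 590) = 3522190/1044300 ≈ 3.373
risk, cat owners = 1502/3272 = 0.4590
risk, non-owners = 590/2935 = 0.2010
RR = 0.4590 / 0.2010 = 2.284

OR = 3.373; RR = 2.284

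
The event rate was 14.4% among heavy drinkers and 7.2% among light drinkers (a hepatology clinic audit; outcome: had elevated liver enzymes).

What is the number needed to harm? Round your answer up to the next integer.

absolute risk difference = 0.072000
1 / 0.072000 = 13.889 → round up → 14

14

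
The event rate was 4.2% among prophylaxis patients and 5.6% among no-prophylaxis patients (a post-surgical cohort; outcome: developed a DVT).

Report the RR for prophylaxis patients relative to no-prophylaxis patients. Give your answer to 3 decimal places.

RR = 0.04200 / 0.05600 = 0.750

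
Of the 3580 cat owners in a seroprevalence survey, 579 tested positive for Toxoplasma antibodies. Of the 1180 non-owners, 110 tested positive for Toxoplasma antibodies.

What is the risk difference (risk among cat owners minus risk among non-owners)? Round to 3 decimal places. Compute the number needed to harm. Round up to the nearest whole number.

risk, cat owners = 579/3580 = 0.1617
risk, non-owners = 110/1180 = 0.0932
risk difference = 0.1617 − 0.0932 = 0.069
absolute risk difference = 0.068512
1 / 0.068512 = 14.596 → round up → 15

RD = 0.069; NNH = 15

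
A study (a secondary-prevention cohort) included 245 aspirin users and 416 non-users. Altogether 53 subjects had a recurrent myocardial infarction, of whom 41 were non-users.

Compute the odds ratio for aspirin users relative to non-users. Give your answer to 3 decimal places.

aspirin users with the outcome: 53 − 41 = 12
aspirin users without the outcome: 245 − 12 = 233
non-users without the outcome: 416 − 41 = 375
odds, aspirin users = 12/233 = 0.05150
odds, non-users = 41/375 = 0.10933
OR = 0.05150 / 0.10933 = 0.471

OR: 0.471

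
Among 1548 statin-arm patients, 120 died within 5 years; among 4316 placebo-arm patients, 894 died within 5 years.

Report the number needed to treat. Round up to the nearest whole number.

risk, statin-arm patients = 120/1548 = 0.077519
risk, placebo-arm patients = 894/4316 = 0.207136
absolute risk difference = 0.129617
1 / 0.129617 = 7.715 → round up → 8

8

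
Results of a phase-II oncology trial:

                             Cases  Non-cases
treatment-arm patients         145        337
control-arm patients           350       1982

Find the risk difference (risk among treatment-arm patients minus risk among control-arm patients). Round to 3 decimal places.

risk, treatment-arm patients = 145/482 = 0.3008
risk, control-arm patients = 350/2332 = 0.1501
risk difference = 0.3008 − 0.1501 = 0.151

0.151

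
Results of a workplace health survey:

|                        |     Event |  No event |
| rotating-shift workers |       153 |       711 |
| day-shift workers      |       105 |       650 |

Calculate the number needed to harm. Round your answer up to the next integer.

risk, rotating-shift workers = 153/864 = 0.177083
risk, day-shift workers = 105/755 = 0.139073
absolute risk difference = 0.038010
1 / 0.038010 = 26.309 → round up → 27

27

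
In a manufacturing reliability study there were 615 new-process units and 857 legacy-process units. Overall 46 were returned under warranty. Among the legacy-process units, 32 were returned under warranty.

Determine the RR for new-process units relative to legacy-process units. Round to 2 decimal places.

RR = 0.61

new-process units with the outcome: 46 − 32 = 14
new-process units without the outcome: 615 − 14 = 601
legacy-process units without the outcome: 857 − 32 = 825
risk, new-process units = 14/615 = 0.02276
risk, legacy-process units = 32/857 = 0.03734
RR = 0.02276 / 0.03734 = 0.61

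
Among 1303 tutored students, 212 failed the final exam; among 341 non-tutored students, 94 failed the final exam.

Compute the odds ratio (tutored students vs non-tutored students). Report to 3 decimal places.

OR = (212 × 247) / (1091 × 94) = 52364/102554 ≈ 0.511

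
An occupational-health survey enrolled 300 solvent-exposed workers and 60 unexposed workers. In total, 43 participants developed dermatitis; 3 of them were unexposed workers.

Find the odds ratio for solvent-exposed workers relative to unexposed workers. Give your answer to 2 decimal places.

OR ≈ 2.92

solvent-exposed workers with the outcome: 43 − 3 = 40
solvent-exposed workers without the outcome: 300 − 40 = 260
unexposed workers without the outcome: 60 − 3 = 57
OR = (40 × 57) / (260 × 3) = 2280/780 ≈ 2.92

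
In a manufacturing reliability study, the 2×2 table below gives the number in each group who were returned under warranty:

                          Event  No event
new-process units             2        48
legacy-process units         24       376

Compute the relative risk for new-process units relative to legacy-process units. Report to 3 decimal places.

RR = 0.667

risk, new-process units = 2/50 = 0.04000
risk, legacy-process units = 24/400 = 0.06000
RR = 0.04000 / 0.06000 = 0.667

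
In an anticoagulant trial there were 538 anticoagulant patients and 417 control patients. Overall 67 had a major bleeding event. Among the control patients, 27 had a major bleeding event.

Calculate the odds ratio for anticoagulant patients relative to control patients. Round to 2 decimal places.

OR ≈ 1.16

anticoagulant patients with the outcome: 67 − 27 = 40
anticoagulant patients without the outcome: 538 − 40 = 498
control patients without the outcome: 417 − 27 = 390
OR = (40 × 390) / (498 × 27) = 15600/13446 ≈ 1.16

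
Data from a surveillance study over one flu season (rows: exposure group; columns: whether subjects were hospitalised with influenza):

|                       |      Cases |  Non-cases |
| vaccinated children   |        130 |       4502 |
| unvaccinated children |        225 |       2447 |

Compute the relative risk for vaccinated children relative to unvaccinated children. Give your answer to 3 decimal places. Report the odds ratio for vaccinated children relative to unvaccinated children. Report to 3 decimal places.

risk, vaccinated children = 130/4632 = 0.02807
risk, unvaccinated children = 225/2672 = 0.08421
RR = 0.02807 / 0.08421 = 0.333
odds, vaccinated children = 130/4502 = 0.02888
odds, unvaccinated children = 225/2447 = 0.09195
OR = 0.02888 / 0.09195 = 0.314

RR = 0.333; OR = 0.314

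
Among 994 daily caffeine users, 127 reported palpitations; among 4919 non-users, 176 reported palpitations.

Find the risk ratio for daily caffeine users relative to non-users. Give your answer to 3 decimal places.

3.571

risk, daily caffeine users = 127/994 = 0.12777
risk, non-users = 176/4919 = 0.03578
RR = 0.12777 / 0.03578 = 3.571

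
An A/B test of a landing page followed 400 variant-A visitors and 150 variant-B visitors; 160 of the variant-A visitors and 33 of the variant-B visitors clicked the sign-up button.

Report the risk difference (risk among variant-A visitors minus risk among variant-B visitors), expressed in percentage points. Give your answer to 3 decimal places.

risk, variant-A visitors = 160/400 = 0.4000
risk, variant-B visitors = 33/150 = 0.2200
risk difference = 0.4000 − 0.2200 = 0.1800 → 18.000 percentage points

18.000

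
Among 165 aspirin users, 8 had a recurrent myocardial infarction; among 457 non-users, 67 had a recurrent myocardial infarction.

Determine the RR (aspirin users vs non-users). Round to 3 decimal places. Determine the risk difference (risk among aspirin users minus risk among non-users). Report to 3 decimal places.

risk, aspirin users = 8/165 = 0.04848
risk, non-users = 67/457 = 0.14661
RR = 0.04848 / 0.14661 = 0.331
risk difference = 0.04848 − 0.14661 = -0.098

RR = 0.331; RD = -0.098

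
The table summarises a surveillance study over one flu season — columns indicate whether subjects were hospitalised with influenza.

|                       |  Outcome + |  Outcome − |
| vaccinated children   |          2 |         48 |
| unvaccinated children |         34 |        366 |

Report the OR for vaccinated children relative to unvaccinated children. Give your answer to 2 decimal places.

odds, vaccinated children = 2/48 = 0.04167
odds, unvaccinated children = 34/366 = 0.09290
OR = 0.04167 / 0.09290 = 0.45

0.45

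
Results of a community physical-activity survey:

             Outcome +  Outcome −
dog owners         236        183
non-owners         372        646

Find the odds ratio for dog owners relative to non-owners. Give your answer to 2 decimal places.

2.24

odds, dog owners = 236/183 = 1.2896
odds, non-owners = 372/646 = 0.5759
OR = 1.2896 / 0.5759 = 2.24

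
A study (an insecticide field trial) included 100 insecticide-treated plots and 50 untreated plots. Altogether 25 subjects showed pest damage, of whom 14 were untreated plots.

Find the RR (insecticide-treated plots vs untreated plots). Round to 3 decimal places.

0.393

insecticide-treated plots with the outcome: 25 − 14 = 11
insecticide-treated plots without the outcome: 100 − 11 = 89
untreated plots without the outcome: 50 − 14 = 36
risk, insecticide-treated plots = 11/100 = 0.1100
risk, untreated plots = 14/50 = 0.2800
RR = 0.1100 / 0.2800 = 0.393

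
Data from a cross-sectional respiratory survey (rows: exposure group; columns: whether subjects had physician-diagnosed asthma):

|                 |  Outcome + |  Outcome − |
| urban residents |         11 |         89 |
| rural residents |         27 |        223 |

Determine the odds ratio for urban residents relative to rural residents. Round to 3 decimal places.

OR = (11 × 223) / (89 × 27) = 2453/2403 ≈ 1.021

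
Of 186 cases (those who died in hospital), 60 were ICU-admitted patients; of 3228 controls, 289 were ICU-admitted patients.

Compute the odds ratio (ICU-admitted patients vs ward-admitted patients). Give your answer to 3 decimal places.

OR = (60 × 2939) / (289 × 126) = 176340/36414 ≈ 4.843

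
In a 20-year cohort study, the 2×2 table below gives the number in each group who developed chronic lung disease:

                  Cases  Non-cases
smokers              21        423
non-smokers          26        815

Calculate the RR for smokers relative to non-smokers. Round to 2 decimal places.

RR ≈ 1.53

risk, smokers = 21/444 = 0.04730
risk, non-smokers = 26/841 = 0.03092
RR = 0.04730 / 0.03092 = 1.53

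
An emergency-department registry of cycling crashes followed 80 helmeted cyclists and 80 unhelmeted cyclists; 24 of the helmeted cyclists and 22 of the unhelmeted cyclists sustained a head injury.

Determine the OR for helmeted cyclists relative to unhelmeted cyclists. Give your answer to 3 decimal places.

OR = (24 × 58) / (56 × 22) = 1392/1232 ≈ 1.130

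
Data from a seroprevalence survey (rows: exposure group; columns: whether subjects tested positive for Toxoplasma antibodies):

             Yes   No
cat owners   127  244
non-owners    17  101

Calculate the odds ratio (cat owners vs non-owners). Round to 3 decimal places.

OR = (127 × 101) / (244 × 17) = 12827/4148 ≈ 3.092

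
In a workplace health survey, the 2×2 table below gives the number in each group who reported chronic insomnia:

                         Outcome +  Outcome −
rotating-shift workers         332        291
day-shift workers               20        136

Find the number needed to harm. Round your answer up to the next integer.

NNH ≈ 3

risk, rotating-shift workers = 332/623 = 0.532905
risk, day-shift workers = 20/156 = 0.128205
absolute risk difference = 0.404700
1 / 0.404700 = 2.471 → round up → 3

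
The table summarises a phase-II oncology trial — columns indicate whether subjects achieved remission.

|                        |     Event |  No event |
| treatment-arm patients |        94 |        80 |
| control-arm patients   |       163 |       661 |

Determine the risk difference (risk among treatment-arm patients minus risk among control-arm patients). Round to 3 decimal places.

0.342

risk, treatment-arm patients = 94/174 = 0.5402
risk, control-arm patients = 163/824 = 0.1978
risk difference = 0.5402 − 0.1978 = 0.342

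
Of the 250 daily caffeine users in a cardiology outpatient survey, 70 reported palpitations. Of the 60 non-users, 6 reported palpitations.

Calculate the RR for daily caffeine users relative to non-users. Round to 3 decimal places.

risk, daily caffeine users = 70/250 = 0.2800
risk, non-users = 6/60 = 0.1000
RR = 0.2800 / 0.1000 = 2.800

RR ≈ 2.800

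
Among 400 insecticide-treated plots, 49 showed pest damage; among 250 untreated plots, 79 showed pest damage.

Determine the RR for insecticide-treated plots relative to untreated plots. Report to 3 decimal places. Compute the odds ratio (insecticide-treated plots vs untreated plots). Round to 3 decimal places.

RR = 0.388; OR = 0.302

risk, insecticide-treated plots = 49/400 = 0.1225
risk, untreated plots = 79/250 = 0.3160
RR = 0.1225 / 0.3160 = 0.388
OR = (49 × 171) / (351 × 79) = 8379/27729 ≈ 0.302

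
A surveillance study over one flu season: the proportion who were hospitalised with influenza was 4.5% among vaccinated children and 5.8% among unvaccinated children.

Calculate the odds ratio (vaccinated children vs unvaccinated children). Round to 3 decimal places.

odds, vaccinated children = 0.04500/0.95500 = 0.04712
odds, unvaccinated children = 0.05800/0.94200 = 0.06157
OR = 0.04712 / 0.06157 = 0.765

0.765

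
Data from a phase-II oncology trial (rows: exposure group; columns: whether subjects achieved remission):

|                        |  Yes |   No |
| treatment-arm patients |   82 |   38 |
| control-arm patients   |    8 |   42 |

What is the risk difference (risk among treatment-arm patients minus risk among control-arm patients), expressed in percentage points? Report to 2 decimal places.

RD ≈ 52.33

risk, treatment-arm patients = 82/120 = 0.6833
risk, control-arm patients = 8/50 = 0.1600
risk difference = 0.6833 − 0.1600 = 0.5233 → 52.33 percentage points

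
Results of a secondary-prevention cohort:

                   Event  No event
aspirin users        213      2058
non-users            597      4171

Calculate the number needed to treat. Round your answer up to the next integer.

NNT = 32

risk, aspirin users = 213/2271 = 0.093791
risk, non-users = 597/4768 = 0.125210
absolute risk difference = 0.031418
1 / 0.031418 = 31.829 → round up → 32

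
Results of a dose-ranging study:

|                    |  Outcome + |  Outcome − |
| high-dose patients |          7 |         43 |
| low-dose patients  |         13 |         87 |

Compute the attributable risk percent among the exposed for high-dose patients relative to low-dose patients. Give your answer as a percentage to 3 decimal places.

risk, high-dose patients = 7/50 = 0.1400
risk, low-dose patients = 13/100 = 0.1300
AR% = (0.1400 − 0.1300) / 0.1400 = 0.0714 → 7.143%

7.143%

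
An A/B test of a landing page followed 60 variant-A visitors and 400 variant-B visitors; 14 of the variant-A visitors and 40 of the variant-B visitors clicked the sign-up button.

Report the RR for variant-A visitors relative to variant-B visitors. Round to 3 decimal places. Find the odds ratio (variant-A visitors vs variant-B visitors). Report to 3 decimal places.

risk, variant-A visitors = 14/60 = 0.2333
risk, variant-B visitors = 40/400 = 0.1000
RR = 0.2333 / 0.1000 = 2.333
OR = (14 × 360) / (46 × 40) = 5040/1840 ≈ 2.739

RR = 2.333; OR = 2.739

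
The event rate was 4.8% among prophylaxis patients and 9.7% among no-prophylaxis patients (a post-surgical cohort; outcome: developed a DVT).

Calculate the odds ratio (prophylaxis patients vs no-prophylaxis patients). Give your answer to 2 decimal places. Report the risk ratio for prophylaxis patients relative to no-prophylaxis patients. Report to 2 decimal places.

odds, prophylaxis patients = 0.04800/0.95200 = 0.05042
odds, no-prophylaxis patients = 0.09700/0.90300 = 0.10742
OR = 0.05042 / 0.10742 = 0.47
RR = 0.04800 / 0.09700 = 0.49

OR = 0.47; RR = 0.49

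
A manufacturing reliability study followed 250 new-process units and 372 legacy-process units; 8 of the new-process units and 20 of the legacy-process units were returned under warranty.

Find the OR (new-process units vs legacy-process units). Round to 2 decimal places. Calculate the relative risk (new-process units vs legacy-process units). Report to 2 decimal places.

OR = 0.58; RR = 0.60

odds, new-process units = 8/242 = 0.03306
odds, legacy-process units = 20/352 = 0.05682
OR = 0.03306 / 0.05682 = 0.58
risk, new-process units = 8/250 = 0.03200
risk, legacy-process units = 20/372 = 0.05376
RR = 0.03200 / 0.05376 = 0.60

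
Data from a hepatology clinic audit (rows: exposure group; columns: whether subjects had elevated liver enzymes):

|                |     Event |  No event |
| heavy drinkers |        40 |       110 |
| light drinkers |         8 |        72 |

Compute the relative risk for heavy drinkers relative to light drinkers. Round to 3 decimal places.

RR: 2.667

risk, heavy drinkers = 40/150 = 0.2667
risk, light drinkers = 8/80 = 0.1000
RR = 0.2667 / 0.1000 = 2.667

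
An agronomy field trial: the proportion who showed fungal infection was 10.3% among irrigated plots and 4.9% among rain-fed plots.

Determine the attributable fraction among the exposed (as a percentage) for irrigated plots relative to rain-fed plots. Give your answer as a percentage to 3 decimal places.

AR% = (0.10300 − 0.04900) / 0.10300 = 0.5243 → 52.427%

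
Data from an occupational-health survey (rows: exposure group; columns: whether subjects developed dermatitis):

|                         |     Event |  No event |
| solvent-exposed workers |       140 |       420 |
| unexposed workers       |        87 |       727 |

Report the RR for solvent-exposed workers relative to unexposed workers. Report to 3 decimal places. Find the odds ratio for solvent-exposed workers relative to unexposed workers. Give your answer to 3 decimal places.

RR = 2.339; OR = 2.785

risk, solvent-exposed workers = 140/560 = 0.2500
risk, unexposed workers = 87/814 = 0.1069
RR = 0.2500 / 0.1069 = 2.339
OR = (140 × 727) / (420 × 87) = 101780/36540 ≈ 2.785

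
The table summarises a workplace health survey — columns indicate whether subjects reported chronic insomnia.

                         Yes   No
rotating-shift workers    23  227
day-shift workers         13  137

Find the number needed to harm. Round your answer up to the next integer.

risk, rotating-shift workers = 23/250 = 0.092000
risk, day-shift workers = 13/150 = 0.086667
absolute risk difference = 0.005333
1 / 0.005333 = 187.512 → round up → 188

NNH ≈ 188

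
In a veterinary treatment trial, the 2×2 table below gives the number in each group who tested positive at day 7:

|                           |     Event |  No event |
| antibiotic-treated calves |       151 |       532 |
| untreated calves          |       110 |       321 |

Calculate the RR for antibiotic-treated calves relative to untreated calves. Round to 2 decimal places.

risk, antibiotic-treated calves = 151/683 = 0.2211
risk, untreated calves = 110/431 = 0.2552
RR = 0.2211 / 0.2552 = 0.87

RR: 0.87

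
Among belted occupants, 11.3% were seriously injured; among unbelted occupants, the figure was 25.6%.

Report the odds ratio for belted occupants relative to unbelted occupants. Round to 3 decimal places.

OR: 0.370

odds, belted occupants = 0.1130/0.8870 = 0.1274
odds, unbelted occupants = 0.2560/0.7440 = 0.3441
OR = 0.1274 / 0.3441 = 0.370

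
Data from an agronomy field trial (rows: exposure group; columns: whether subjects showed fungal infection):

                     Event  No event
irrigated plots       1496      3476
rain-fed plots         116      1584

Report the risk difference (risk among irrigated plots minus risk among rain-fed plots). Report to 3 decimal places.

RD: 0.233

risk, irrigated plots = 1496/4972 = 0.3009
risk, rain-fed plots = 116/1700 = 0.0682
risk difference = 0.3009 − 0.0682 = 0.233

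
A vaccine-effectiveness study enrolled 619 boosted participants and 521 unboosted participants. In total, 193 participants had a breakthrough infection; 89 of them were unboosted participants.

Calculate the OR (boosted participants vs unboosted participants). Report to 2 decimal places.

boosted participants with the outcome: 193 − 89 = 104
boosted participants without the outcome: 619 − 104 = 515
unboosted participants without the outcome: 521 − 89 = 432
OR = (104 × 432) / (515 × 89) = 44928/45835 ≈ 0.98

OR ≈ 0.98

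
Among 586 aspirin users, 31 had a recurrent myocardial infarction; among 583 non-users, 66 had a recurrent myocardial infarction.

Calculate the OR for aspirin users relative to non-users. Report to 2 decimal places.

OR = (31 × 517) / (555 × 66) = 16027/36630 ≈ 0.44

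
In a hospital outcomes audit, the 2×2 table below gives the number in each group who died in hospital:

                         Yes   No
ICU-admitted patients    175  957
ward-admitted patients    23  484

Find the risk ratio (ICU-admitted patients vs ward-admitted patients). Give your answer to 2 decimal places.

3.41

risk, ICU-admitted patients = 175/1132 = 0.15459
risk, ward-admitted patients = 23/507 = 0.04536
RR = 0.15459 / 0.04536 = 3.41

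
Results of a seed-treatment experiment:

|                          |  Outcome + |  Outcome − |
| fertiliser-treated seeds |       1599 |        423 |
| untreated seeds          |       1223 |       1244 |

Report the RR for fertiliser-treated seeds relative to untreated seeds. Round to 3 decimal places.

1.595

risk, fertiliser-treated seeds = 1599/2022 = 0.7908
risk, untreated seeds = 1223/2467 = 0.4957
RR = 0.7908 / 0.4957 = 1.595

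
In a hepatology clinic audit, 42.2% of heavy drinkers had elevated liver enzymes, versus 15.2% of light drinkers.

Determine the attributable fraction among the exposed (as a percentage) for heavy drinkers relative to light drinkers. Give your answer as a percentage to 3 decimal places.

AR% = (0.4220 − 0.1520) / 0.4220 = 0.6398 → 63.981%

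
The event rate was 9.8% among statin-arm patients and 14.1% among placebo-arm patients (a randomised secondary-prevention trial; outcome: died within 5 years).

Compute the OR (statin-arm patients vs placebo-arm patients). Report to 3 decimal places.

OR = 0.662

odds, statin-arm patients = 0.0980/0.9020 = 0.1086
odds, placebo-arm patients = 0.1410/0.8590 = 0.1641
OR = 0.1086 / 0.1641 = 0.662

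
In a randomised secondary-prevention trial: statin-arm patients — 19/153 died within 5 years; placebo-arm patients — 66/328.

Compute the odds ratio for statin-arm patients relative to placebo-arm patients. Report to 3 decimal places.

OR = (19 × 262) / (134 × 66) = 4978/8844 ≈ 0.563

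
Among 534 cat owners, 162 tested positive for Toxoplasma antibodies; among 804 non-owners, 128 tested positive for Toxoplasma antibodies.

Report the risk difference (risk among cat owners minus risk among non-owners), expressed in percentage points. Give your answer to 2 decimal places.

RD ≈ 14.42

risk, cat owners = 162/534 = 0.3034
risk, non-owners = 128/804 = 0.1592
risk difference = 0.3034 − 0.1592 = 0.1442 → 14.42 percentage points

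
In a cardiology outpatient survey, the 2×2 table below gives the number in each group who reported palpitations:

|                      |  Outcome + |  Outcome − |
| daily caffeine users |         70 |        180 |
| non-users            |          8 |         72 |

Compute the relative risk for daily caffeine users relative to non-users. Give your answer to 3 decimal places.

risk, daily caffeine users = 70/250 = 0.2800
risk, non-users = 8/80 = 0.1000
RR = 0.2800 / 0.1000 = 2.800

2.800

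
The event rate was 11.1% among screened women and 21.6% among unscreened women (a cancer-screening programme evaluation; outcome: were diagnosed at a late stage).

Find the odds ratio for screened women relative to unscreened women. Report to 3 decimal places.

OR = 0.453

odds, screened women = 0.1110/0.8890 = 0.1249
odds, unscreened women = 0.2160/0.7840 = 0.2755
OR = 0.1249 / 0.2755 = 0.453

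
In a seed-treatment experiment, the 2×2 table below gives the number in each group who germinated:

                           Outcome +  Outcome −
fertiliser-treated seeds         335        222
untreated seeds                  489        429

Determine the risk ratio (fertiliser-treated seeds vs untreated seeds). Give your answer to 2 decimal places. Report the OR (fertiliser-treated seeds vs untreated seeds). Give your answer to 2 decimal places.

risk, fertiliser-treated seeds = 335/557 = 0.6014
risk, untreated seeds = 489/918 = 0.5327
RR = 0.6014 / 0.5327 = 1.13
OR = (335 × 429) / (222 × 489) = 143715/108558 ≈ 1.32

RR = 1.13; OR = 1.32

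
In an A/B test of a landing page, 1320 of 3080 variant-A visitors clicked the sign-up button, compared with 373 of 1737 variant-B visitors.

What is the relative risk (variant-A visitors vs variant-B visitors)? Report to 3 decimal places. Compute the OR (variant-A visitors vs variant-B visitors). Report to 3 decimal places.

RR = 1.996; OR = 2.743

risk, variant-A visitors = 1320/3080 = 0.4286
risk, variant-B visitors = 373/1737 = 0.2147
RR = 0.4286 / 0.2147 = 1.996
OR = (1320 × 1364) / (1760 × 373) = 1800480/656480 ≈ 2.743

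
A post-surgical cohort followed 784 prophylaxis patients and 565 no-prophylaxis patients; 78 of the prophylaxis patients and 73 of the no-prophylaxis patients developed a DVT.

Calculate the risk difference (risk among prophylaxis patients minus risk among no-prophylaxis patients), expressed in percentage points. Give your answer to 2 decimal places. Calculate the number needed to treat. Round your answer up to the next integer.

risk, prophylaxis patients = 78/784 = 0.0995
risk, no-prophylaxis patients = 73/565 = 0.1292
risk difference = 0.0995 − 0.1292 = -0.0297 → -2.97 percentage points
absolute risk difference = 0.029714
1 / 0.029714 = 33.654 → round up → 34

RD = -2.97; NNT = 34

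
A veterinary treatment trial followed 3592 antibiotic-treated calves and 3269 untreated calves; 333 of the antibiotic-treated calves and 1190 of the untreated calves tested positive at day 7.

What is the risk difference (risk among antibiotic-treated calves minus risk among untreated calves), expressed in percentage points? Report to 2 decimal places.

RD: -27.13

risk, antibiotic-treated calves = 333/3592 = 0.0927
risk, untreated calves = 1190/3269 = 0.3640
risk difference = 0.0927 − 0.3640 = -0.2713 → -27.13 percentage points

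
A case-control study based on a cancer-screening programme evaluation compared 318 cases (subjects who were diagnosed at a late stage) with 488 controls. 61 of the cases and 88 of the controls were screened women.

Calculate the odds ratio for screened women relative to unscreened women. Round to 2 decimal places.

OR = (61 × 400) / (88 × 257) = 24400/22616 ≈ 1.08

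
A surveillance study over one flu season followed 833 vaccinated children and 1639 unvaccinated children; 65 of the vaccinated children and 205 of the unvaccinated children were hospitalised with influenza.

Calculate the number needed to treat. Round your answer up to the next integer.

risk, vaccinated children = 65/833 = 0.078031
risk, unvaccinated children = 205/1639 = 0.125076
absolute risk difference = 0.047045
1 / 0.047045 = 21.256 → round up → 22

22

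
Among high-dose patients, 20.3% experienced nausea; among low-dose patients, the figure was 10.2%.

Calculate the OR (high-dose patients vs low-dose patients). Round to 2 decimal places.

odds, high-dose patients = 0.2030/0.7970 = 0.2547
odds, low-dose patients = 0.1020/0.8980 = 0.1136
OR = 0.2547 / 0.1136 = 2.24

2.24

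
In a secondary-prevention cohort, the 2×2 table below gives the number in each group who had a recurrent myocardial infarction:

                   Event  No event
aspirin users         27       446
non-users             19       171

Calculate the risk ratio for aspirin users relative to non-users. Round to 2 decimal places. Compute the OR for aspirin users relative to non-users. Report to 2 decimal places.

risk, aspirin users = 27/473 = 0.0571
risk, non-users = 19/190 = 0.1000
RR = 0.0571 / 0.1000 = 0.57
OR = (27 × 171) / (446 × 19) = 4617/8474 ≈ 0.54

RR = 0.57; OR = 0.54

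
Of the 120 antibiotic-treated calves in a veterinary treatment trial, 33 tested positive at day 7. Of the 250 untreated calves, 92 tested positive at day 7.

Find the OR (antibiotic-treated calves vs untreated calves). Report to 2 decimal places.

OR = 0.65

odds, antibiotic-treated calves = 33/87 = 0.3793
odds, untreated calves = 92/158 = 0.5823
OR = 0.3793 / 0.5823 = 0.65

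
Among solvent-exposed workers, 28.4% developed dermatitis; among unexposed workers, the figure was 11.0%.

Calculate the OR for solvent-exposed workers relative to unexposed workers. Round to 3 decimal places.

OR = 3.209

odds, solvent-exposed workers = 0.2840/0.7160 = 0.3966
odds, unexposed workers = 0.1100/0.8900 = 0.1236
OR = 0.3966 / 0.1236 = 3.209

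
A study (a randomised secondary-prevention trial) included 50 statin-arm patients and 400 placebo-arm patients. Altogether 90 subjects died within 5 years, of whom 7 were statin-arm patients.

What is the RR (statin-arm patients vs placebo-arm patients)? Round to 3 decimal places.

RR: 0.675

statin-arm patients without the outcome: 50 − 7 = 43
placebo-arm patients with the outcome: 90 − 7 = 83
placebo-arm patients without the outcome: 400 − 83 = 317
risk, statin-arm patients = 7/50 = 0.1400
risk, placebo-arm patients = 83/400 = 0.2075
RR = 0.1400 / 0.2075 = 0.675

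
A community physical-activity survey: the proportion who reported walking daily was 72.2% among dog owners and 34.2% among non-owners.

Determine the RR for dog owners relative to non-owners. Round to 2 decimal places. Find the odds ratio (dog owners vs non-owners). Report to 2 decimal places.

RR = 0.7220 / 0.3420 = 2.11
odds, dog owners = 0.7220/0.2780 = 2.5971
odds, non-owners = 0.3420/0.6580 = 0.5198
OR = 2.5971 / 0.5198 = 5.00

RR = 2.11; OR = 5.00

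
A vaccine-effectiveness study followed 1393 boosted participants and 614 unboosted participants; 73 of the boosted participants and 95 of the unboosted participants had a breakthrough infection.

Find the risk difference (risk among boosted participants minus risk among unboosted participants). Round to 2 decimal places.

risk, boosted participants = 73/1393 = 0.0524
risk, unboosted participants = 95/614 = 0.1547
risk difference = 0.0524 − 0.1547 = -0.10

-0.10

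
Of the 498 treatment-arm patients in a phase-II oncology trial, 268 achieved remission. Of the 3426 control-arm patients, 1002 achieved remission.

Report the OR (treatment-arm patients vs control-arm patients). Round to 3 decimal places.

OR = (268 × 2424) / (230 × 1002) = 649632/230460 ≈ 2.819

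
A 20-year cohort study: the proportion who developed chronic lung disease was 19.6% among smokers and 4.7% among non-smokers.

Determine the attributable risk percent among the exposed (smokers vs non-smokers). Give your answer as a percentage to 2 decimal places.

AR% = (0.19600 − 0.04700) / 0.19600 = 0.7602 → 76.02%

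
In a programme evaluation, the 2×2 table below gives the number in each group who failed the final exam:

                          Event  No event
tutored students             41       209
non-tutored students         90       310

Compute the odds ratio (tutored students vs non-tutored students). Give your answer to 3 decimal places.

OR = (41 × 310) / (209 × 90) = 12710/18810 ≈ 0.676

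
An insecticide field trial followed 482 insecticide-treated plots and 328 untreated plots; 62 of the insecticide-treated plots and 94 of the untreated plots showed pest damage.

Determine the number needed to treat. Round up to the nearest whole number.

7

risk, insecticide-treated plots = 62/482 = 0.128631
risk, untreated plots = 94/328 = 0.286585
absolute risk difference = 0.157955
1 / 0.157955 = 6.331 → round up → 7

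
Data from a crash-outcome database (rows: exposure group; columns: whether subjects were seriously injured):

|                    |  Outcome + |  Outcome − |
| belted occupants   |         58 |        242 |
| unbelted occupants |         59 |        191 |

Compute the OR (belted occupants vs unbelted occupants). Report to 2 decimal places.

OR = (58 × 191) / (242 × 59) = 11078/14278 ≈ 0.78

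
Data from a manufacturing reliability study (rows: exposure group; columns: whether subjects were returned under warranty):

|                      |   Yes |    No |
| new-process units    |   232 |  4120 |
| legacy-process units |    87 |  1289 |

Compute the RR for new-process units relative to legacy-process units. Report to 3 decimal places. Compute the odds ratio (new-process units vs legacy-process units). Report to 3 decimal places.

RR = 0.843; OR = 0.834

risk, new-process units = 232/4352 = 0.0533
risk, legacy-process units = 87/1376 = 0.0632
RR = 0.0533 / 0.0632 = 0.843
odds, new-process units = 232/4120 = 0.0563
odds, legacy-process units = 87/1289 = 0.0675
OR = 0.0563 / 0.0675 = 0.834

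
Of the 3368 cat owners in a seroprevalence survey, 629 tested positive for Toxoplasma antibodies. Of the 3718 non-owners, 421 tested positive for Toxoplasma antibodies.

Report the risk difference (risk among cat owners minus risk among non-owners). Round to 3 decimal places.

risk, cat owners = 629/3368 = 0.1868
risk, non-owners = 421/3718 = 0.1132
risk difference = 0.1868 − 0.1132 = 0.074

RD = 0.074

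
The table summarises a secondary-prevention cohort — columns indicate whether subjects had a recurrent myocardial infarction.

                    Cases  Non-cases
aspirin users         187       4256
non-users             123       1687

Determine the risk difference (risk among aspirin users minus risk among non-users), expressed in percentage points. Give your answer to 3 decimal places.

risk, aspirin users = 187/4443 = 0.04209
risk, non-users = 123/1810 = 0.06796
risk difference = 0.04209 − 0.06796 = -0.02587 → -2.587 percentage points

RD ≈ -2.587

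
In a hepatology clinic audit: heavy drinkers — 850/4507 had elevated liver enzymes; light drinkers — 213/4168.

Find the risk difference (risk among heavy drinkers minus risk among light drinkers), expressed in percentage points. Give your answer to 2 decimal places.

risk, heavy drinkers = 850/4507 = 0.1886
risk, light drinkers = 213/4168 = 0.0511
risk difference = 0.1886 − 0.0511 = 0.1375 → 13.75 percentage points

13.75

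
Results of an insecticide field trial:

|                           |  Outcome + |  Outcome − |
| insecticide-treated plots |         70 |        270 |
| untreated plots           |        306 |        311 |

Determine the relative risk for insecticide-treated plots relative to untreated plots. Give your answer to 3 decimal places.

0.415

risk, insecticide-treated plots = 70/340 = 0.2059
risk, untreated plots = 306/617 = 0.4959
RR = 0.2059 / 0.4959 = 0.415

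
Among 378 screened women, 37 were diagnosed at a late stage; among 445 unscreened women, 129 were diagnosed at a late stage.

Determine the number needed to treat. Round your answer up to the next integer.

NNT = 6

risk, screened women = 37/378 = 0.097884
risk, unscreened women = 129/445 = 0.289888
absolute risk difference = 0.192004
1 / 0.192004 = 5.208 → round up → 6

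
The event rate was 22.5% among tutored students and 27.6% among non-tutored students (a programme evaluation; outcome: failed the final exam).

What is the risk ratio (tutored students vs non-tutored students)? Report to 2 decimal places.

RR = 0.2250 / 0.2760 = 0.82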